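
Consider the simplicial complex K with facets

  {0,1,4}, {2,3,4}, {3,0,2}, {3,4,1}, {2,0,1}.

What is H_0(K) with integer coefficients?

Order the vertices as 0 < 1 < 2 < 3 < 4. Listing each simplex with vertices in this order, K has dimension 2 with simplices:

  0-simplices (5): [0], [1], [2], [3], [4]
  1-simplices (10): [0,1], [0,2], [0,3], [0,4], [1,2], [1,3], [1,4], [2,3], [2,4], [3,4]
  2-simplices (5): [0,1,2], [0,1,4], [0,2,3], [1,3,4], [2,3,4]

Hence C_0 ≅ Z^5, C_1 ≅ Z^10, C_2 ≅ Z^5.

∂_1: C_1 → C_0 sends each edge [p,q] (with p < q) to q − p. For instance
  ∂[2,4] = [4] − [2].
This gives a 5×10 integer matrix of rank 4; reducing to Smith normal form yields diagonal entries (1,1,1,1).

∂_2: C_2 → C_1 acts by ∂[p,q,r] = [q,r] − [p,r] + [p,q]. For instance
  ∂[2,3,4] = [3,4] − [2,4] + [2,3],
  ∂[1,3,4] = [3,4] − [1,4] + [1,3].
This gives a 10×5 integer matrix of rank 5; reducing to Smith normal form yields diagonal entries (1,1,1,1,1).

Now H_k = ker ∂_k / im ∂_{k+1}, so:

  H_0: rank C_0 − rank ∂_1 = 5 − 4 = 1, and the invariant factors of ∂_1 are all 1, so H_0 = Z.

H_0 = Z.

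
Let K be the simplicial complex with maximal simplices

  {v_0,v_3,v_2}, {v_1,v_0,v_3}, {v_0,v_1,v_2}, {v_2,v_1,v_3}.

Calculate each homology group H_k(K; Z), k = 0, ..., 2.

Fix the vertex order v_0 < v_1 < v_2 < v_3 and write every simplex with vertices in increasing order. Then dim K = 2 and the simplices of K are:

  0-simplices (4): [v_0], [v_1], [v_2], [v_3]
  1-simplices (6): [v_0,v_1], [v_0,v_2], [v_0,v_3], [v_1,v_2], [v_1,v_3], [v_2,v_3]
  2-simplices (4): [v_0,v_1,v_2], [v_0,v_1,v_3], [v_0,v_2,v_3], [v_1,v_2,v_3]

so the chain groups are C_0 ≅ Z^4, C_1 ≅ Z^6, C_2 ≅ Z^4.

The boundary map ∂_1: C_1 → C_0 is given by ∂[p,q] = [q] − [p]. For instance
  ∂[v_2,v_3] = [v_3] − [v_2].
As a 4×6 matrix over Z this has rank 3, with invariant factors (1,1,1).

Boundary ∂_2: C_2 → C_1 maps a triangle to the signed sum of its edges. For instance
  ∂[v_0,v_2,v_3] = [v_2,v_3] − [v_0,v_3] + [v_0,v_2],
  ∂[v_1,v_2,v_3] = [v_2,v_3] − [v_1,v_3] + [v_1,v_2].
The 6×4 boundary matrix has rank 3 and Smith normal form diag(1,1,1).

Reading off H_k = ker ∂_k / im ∂_{k+1}:

  H_0: rank C_0 − rank ∂_1 = 4 − 3 = 1, and the invariant factors of ∂_1 are all 1, so H_0 ≅ Z.
  H_1: rank ker ∂_1 − rank ∂_2 = (6 − 3) − 3 = 0, and the invariant factors of ∂_2 are all 1, so H_1 ≅ 0.
  H_2: rank ker ∂_2 − rank ∂_3 = (4 − 3) − 0 = 1, and there is no ∂_3, so H_2 ≅ Z.

H_0 ≅ Z,  H_1 = 0,  H_2 ≅ Z.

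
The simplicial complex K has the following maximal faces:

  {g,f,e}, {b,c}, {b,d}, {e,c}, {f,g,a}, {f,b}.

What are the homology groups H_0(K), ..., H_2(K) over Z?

H_0 = Z,  H_1 = Z,  H_2 = 0.

Fix the vertex order a < b < c < d < e < f < g and write every simplex with vertices in increasing order. Then dim K = 2 and the simplices of K are:

  0-simplices (7): a, b, c, d, e, f, g
  1-simplices (9): af, ag, bc, bd, bf, ce, ef, eg, fg
  2-simplices (2): afg, efg

Hence C_0 ≅ Z^7, C_1 ≅ Z^9, C_2 ≅ Z^2.

The boundary map ∂_1: C_1 → C_0 is given by ∂[p,q] = [q] − [p]. For instance
  ∂bf = f − b.
The 7×9 boundary matrix has rank 6 and Smith normal form diag(1,1,1,1,1,1).

The boundary map ∂_2: C_2 → C_1 acts by ∂[p,q,r] = [q,r] − [p,r] + [p,q]. For instance
  ∂efg = fg − eg + ef,
  ∂afg = fg − ag + af.
As a 9×2 matrix over Z this has rank 2, with invariant factors (1,1).

Reading off H_k = ker ∂_k / im ∂_{k+1}:

  H_0: rank C_0 − rank ∂_1 = 7 − 6 = 1, and the invariant factors of ∂_1 are all 1, so H_0 = Z.
  H_1: rank ker ∂_1 − rank ∂_2 = (9 − 6) − 2 = 1, and the invariant factors of ∂_2 are all 1, so H_1 = Z.
  H_2: rank ker ∂_2 − rank ∂_3 = (2 − 2) − 0 = 0, and there is no ∂_3, so H_2 = 0.

As a check, the Euler characteristic is 7 − 9 + 2 = 0, which agrees with 1 − 1 + 0 = 0.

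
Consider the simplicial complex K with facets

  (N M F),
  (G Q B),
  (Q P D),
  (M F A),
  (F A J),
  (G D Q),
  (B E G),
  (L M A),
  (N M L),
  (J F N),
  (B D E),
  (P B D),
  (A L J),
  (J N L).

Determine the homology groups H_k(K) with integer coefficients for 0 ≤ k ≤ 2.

H_0 ≅ Z^2,  H_1 ≅ Z,  H_2 ≅ Z.

We work with the vertex ordering A < B < D < E < F < G < J < L < M < N < P < Q. The simplices of K, each written with vertices in increasing order, are:

  0-simplices (12): A, B, D, E, F, G, J, L, M, N, P, Q
  1-simplices (24): AF, AJ, AL, AM, BD, BE, BG, BP, BQ, DE, DG, DP, DQ, EG, FJ, FM, FN, GQ, JL, JN, LM, LN, MN, PQ
  2-simplices (14): AFJ, AFM, AJL, ALM, BDE, BDP, BEG, BGQ, DGQ, DPQ, FJN, FMN, JLN, LMN

giving chain groups C_0 ≅ Z^12, C_1 ≅ Z^24, C_2 ≅ Z^14.

∂_1: C_1 → C_0 is given by ∂[p,q] = [q] − [p]. For instance
  ∂JL = L − J.
As a 12×24 matrix over Z this has rank 10, with invariant factors (1,1,1,1,1,1,1,1,1,1).

Boundary ∂_2: C_2 → C_1 acts by ∂[p,q,r] = [q,r] − [p,r] + [p,q]. For instance
  ∂JLN = LN − JN + JL,
  ∂DPQ = PQ − DQ + DP.
The resulting 24×14 matrix has rank 13, and its Smith normal form has invariant factors (1,1,1,1,1,1,1,1,1,1,1,1,1).

Reading off H_k = ker ∂_k / im ∂_{k+1}:

  H_0: rank C_0 − rank ∂_1 = 12 − 10 = 2, and the invariant factors of ∂_1 are all 1, so H_0 ≅ Z^2.
  H_1: rank ker ∂_1 − rank ∂_2 = (24 − 10) − 13 = 1, and the invariant factors of ∂_2 are all 1, so H_1 ≅ Z.
  H_2: rank ker ∂_2 − rank ∂_3 = (14 − 13) − 0 = 1, and there is no ∂_3, so H_2 ≅ Z.

(K is a triangulation of the disjoint union of the cylinder S^1 x I and the 2-sphere S^2.)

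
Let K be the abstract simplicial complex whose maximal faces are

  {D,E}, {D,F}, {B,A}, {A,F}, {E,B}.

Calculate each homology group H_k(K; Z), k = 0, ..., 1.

H_0 ≅ Z,  H_1 ≅ Z.

Take the total order A < B < D < E < F on the vertex set. Then K (dimension 1) consists of the simplices:

  0-simplices (5): A, B, D, E, F
  1-simplices (5): AB, AF, BE, DE, DF

Hence C_0 ≅ Z^5, C_1 ≅ Z^5.

The boundary map ∂_1: C_1 → C_0 is given by ∂[p,q] = [q] − [p]. For instance
  ∂DE = E − D.
The resulting 5×5 matrix has rank 4, and its Smith normal form has invariant factors (1,1,1,1).

Now H_k = ker ∂_k / im ∂_{k+1}, so:

  H_0: rank C_0 − rank ∂_1 = 5 − 4 = 1, and the invariant factors of ∂_1 are all 1, so H_0 ≅ Z.
  H_1: rank ker ∂_1 − rank ∂_2 = (5 − 4) − 0 = 1, and there is no ∂_2, so H_1 ≅ Z.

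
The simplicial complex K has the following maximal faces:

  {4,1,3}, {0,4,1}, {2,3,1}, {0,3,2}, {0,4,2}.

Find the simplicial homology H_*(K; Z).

H_0 = Z,  H_1 = Z,  H_2 = 0.

Order the vertices as 0 < 1 < 2 < 3 < 4. Listing each simplex with vertices in this order, K has dimension 2 with simplices:

  0-simplices (5): [0], [1], [2], [3], [4]
  1-simplices (10): [0,1], [0,2], [0,3], [0,4], [1,2], [1,3], [1,4], [2,3], [2,4], [3,4]
  2-simplices (5): [0,1,4], [0,2,3], [0,2,4], [1,2,3], [1,3,4]

so the chain groups are C_0 ≅ Z^5, C_1 ≅ Z^10, C_2 ≅ Z^5.

∂_1: C_1 → C_0 maps an edge to its endpoints' difference, ∂[p,q] = q − p. For instance
  ∂[1,4] = [4] − [1].
The resulting 5×10 matrix has rank 4, and its Smith normal form has invariant factors (1,1,1,1).

Boundary ∂_2: C_2 → C_1 maps a triangle to the signed sum of its edges. For instance
  ∂[1,2,3] = [2,3] − [1,3] + [1,2],
  ∂[0,2,3] = [2,3] − [0,3] + [0,2].
This gives a 10×5 integer matrix of rank 5; reducing to Smith normal form yields diagonal entries (1,1,1,1,1).

From H_k ≅ ker(∂_k) / im(∂_{k+1}) we obtain:

  H_0: rank C_0 − rank ∂_1 = 5 − 4 = 1, and the invariant factors of ∂_1 are all 1, so H_0 ≅ Z.
  H_1: rank ker ∂_1 − rank ∂_2 = (10 − 4) − 5 = 1, and the invariant factors of ∂_2 are all 1, so H_1 ≅ Z.
  H_2: rank ker ∂_2 − rank ∂_3 = (5 − 5) − 0 = 0, and there is no ∂_3, so H_2 ≅ 0.

As a check, the Euler characteristic is 5 − 10 + 5 = 0, which agrees with 1 − 1 + 0 = 0.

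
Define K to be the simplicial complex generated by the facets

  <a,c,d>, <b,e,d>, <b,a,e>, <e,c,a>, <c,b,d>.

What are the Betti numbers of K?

We work with the vertex ordering a < b < c < d < e. The simplices of K, each written with vertices in increasing order, are:

  0-simplices (5): a, b, c, d, e
  1-simplices (10): ab, ac, ad, ae, bc, bd, be, cd, ce, de
  2-simplices (5): abe, acd, ace, bcd, bde

giving chain groups C_0 ≅ Z^5, C_1 ≅ Z^10, C_2 ≅ Z^5.

Boundary ∂_1: C_1 → C_0 is given by ∂[p,q] = [q] − [p].
The resulting 5×10 matrix has rank 4, and its Smith normal form has invariant factors (1,1,1,1).

Boundary ∂_2: C_2 → C_1 maps a triangle to the signed sum of its edges. For instance
  ∂bde = de − be + bd,
  ∂abe = be − ae + ab.
The resulting 10×5 matrix has rank 5, and its Smith normal form has invariant factors (1,1,1,1,1).

Computing H_k = (kernel of ∂_k) / (image of ∂_{k+1}):

  H_0: rank C_0 − rank ∂_1 = 5 − 4 = 1, and the invariant factors of ∂_1 are all 1, so H_0 ≅ Z.
  H_1: rank ker ∂_1 − rank ∂_2 = (10 − 4) − 5 = 1, and the invariant factors of ∂_2 are all 1, so H_1 ≅ Z.
  H_2: rank ker ∂_2 − rank ∂_3 = (5 − 5) − 0 = 0, and there is no ∂_3, so H_2 ≅ 0.

As a check, the Euler characteristic is 5 − 10 + 5 = 0, which agrees with 1 − 1 + 0 = 0.

Hence the Betti numbers are b_0 = 1, b_1 = 1, b_2 = 0.

b_0 = 1, b_1 = 1, b_2 = 0.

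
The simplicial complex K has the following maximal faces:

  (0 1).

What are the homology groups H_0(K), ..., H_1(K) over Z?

Take the total order 0 < 1 on the vertex set. Then K (dimension 1) consists of the simplices:

  0-simplices (2): [0], [1]
  1-simplices (1): [0,1]

giving chain groups C_0 ≅ Z^2, C_1 ≅ Z^1.

The boundary map ∂_1: C_1 → C_0 sends each edge [p,q] (with p < q) to q − p. For instance
  ∂[0,1] = [1] − [0].
The 2×1 boundary matrix has rank 1 and Smith normal form diag(1).

Now H_k = ker ∂_k / im ∂_{k+1}, so:

  H_0: rank C_0 − rank ∂_1 = 2 − 1 = 1, and the invariant factors of ∂_1 are all 1, so H_0 ≅ Z.
  H_1: rank ker ∂_1 − rank ∂_2 = (1 − 1) − 0 = 0, and there is no ∂_2, so H_1 ≅ 0.

H_0 = Z,  H_1 = 0.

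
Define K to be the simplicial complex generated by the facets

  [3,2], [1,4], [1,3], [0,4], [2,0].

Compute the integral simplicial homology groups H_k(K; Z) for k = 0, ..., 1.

Take the total order 0 < 1 < 2 < 3 < 4 on the vertex set. Then K (dimension 1) consists of the simplices:

  0-simplices (5): [0], [1], [2], [3], [4]
  1-simplices (5): [0,2], [0,4], [1,3], [1,4], [2,3]

Hence C_0 ≅ Z^5, C_1 ≅ Z^5.

∂_1: C_1 → C_0 sends each edge [p,q] (with p < q) to q − p. For instance
  ∂[0,2] = [2] − [0].
As a 5×5 matrix over Z this has rank 4, with invariant factors (1,1,1,1).

Computing H_k = (kernel of ∂_k) / (image of ∂_{k+1}):

  H_0: rank C_0 − rank ∂_1 = 5 − 4 = 1, and the invariant factors of ∂_1 are all 1, so H_0 ≅ Z.
  H_1: rank ker ∂_1 − rank ∂_2 = (5 − 4) − 0 = 1, and there is no ∂_2, so H_1 ≅ Z.

H_0 = Z,  H_1 = Z.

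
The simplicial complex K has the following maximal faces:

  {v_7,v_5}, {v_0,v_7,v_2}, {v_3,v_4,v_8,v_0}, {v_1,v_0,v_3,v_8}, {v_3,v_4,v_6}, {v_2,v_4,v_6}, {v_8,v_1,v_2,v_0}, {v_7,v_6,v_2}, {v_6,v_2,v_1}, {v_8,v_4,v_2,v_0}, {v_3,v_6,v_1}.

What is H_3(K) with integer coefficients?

H_3 ≅ 0.

K has 9 vertices, 21 edges, 18 triangles, 4 3-simplices.
rank ∂_3 = 4, rank ∂_4 = 0 ⇒ b_3 = 4 − 4 − 0 = 0. So H_3 = 0.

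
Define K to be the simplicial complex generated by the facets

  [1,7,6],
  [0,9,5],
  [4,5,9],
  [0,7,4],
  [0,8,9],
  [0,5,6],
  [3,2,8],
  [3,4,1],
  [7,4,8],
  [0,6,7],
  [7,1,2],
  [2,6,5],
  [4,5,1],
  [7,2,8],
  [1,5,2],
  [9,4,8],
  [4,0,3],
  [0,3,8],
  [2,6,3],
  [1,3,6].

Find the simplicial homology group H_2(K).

H_2 ≅ 0.

We work with the vertex ordering 0 < 1 < 2 < 3 < 4 < 5 < 6 < 7 < 8 < 9. The simplices of K, each written with vertices in increasing order, are:

  0-simplices (10): [0], [1], [2], [3], [4], [5], [6], [7], [8], [9]
  1-simplices (30): (30 of them)
  2-simplices (20): (20 of them)

giving chain groups C_0 ≅ Z^10, C_1 ≅ Z^30, C_2 ≅ Z^20.

Boundary ∂_1: C_1 → C_0 is given by ∂[p,q] = [q] − [p].
The 10×30 boundary matrix has rank 9 and Smith normal form diag(1,1,1,1,1,1,1,1,1).

Boundary ∂_2: C_2 → C_1 acts by ∂[p,q,r] = [q,r] − [p,r] + [p,q]. For instance
  ∂[0,5,6] = [5,6] − [0,6] + [0,5],
  ∂[1,3,6] = [3,6] − [1,6] + [1,3].
The resulting 30×20 matrix has rank 20, and its Smith normal form has invariant factors (1,1,1,1,1,1,1,1,1,1,1,1,1,1,1,1,1,1,1,2).

Reading off H_k = ker ∂_k / im ∂_{k+1}:

  H_2: rank ker ∂_2 − rank ∂_3 = (20 − 20) − 0 = 0, and there is no ∂_3, so H_2 = 0.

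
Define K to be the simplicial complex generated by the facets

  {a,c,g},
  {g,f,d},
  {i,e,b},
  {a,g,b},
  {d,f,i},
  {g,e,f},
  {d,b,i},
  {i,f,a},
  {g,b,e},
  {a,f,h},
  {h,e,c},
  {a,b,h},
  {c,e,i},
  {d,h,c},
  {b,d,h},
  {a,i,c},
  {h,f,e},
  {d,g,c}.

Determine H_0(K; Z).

H_0 = Z.

Take the total order a < b < c < d < e < f < g < h < i on the vertex set. Then K (dimension 2) consists of the simplices:

  0-simplices (9): a, b, c, d, e, f, g, h, i
  1-simplices (27): ab, ac, af, ag, ah, ai, bd, be, bg, bh, bi, cd, ce, cg, ch, ci, df, dg, dh, di, ef, eg, eh, ei, fg, fh, fi
  2-simplices (18): abg, abh, acg, aci, afh, afi, bdh, bdi, beg, bei, cdg, cdh, ceh, cei, dfg, dfi, efg, efh

Hence C_0 ≅ Z^9, C_1 ≅ Z^27, C_2 ≅ Z^18.

The boundary map ∂_1: C_1 → C_0 sends each edge [p,q] (with p < q) to q − p. For instance
  ∂bg = g − b.
As a 9×27 matrix over Z this has rank 8, with invariant factors (1,1,1,1,1,1,1,1).

Boundary ∂_2: C_2 → C_1 acts by ∂[p,q,r] = [q,r] − [p,r] + [p,q]. For instance
  ∂bei = ei − bi + be,
  ∂ceh = eh − ch + ce.
This gives a 27×18 integer matrix of rank 17; reducing to Smith normal form yields diagonal entries (1,1,1,1,1,1,1,1,1,1,1,1,1,1,1,1,1).

Computing H_k = (kernel of ∂_k) / (image of ∂_{k+1}):

  H_0: rank C_0 − rank ∂_1 = 9 − 8 = 1, and the invariant factors of ∂_1 are all 1, so H_0 ≅ Z.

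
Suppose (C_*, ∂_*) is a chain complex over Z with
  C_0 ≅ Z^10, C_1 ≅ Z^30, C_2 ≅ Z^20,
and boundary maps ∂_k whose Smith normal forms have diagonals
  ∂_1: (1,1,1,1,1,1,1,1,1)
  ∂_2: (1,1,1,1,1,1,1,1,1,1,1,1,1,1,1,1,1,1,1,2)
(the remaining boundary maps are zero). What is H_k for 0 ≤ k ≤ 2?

H_0 = Z,  H_1 = Z × Z/2,  H_2 = 0.

H_0: b_0 = 10 − 0 − 9 = 1; torsion from ∂_1 factors > 1: none. So H_0 = Z.
H_1: b_1 = 30 − 9 − 20 = 1; torsion from ∂_2 factors > 1: [2]. So H_1 = Z × Z/2.
H_2: b_2 = 20 − 20 − 0 = 0; torsion from ∂_3 factors > 1: none. So H_2 = 0.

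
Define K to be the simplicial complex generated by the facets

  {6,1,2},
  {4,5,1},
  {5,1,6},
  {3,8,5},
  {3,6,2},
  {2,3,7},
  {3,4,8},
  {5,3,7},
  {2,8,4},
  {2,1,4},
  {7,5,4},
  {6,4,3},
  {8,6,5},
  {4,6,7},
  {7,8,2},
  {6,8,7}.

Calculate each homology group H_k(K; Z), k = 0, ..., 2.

Order the vertices as 1 < 2 < 3 < 4 < 5 < 6 < 7 < 8. Listing each simplex with vertices in this order, K has dimension 2 with simplices:

  0-simplices (8): [1], [2], [3], [4], [5], [6], [7], [8]
  1-simplices (24): (24 of them)
  2-simplices (16): [1,2,4], [1,2,6], [1,4,5], [1,5,6], [2,3,6], [2,3,7], [2,4,8], [2,7,8], [3,4,6], [3,4,8], [3,5,7], [3,5,8], [4,5,7], [4,6,7], [5,6,8], [6,7,8]

Hence C_0 ≅ Z^8, C_1 ≅ Z^24, C_2 ≅ Z^16.

The boundary map ∂_1: C_1 → C_0 is given by ∂[p,q] = [q] − [p].
This gives a 8×24 integer matrix of rank 7; reducing to Smith normal form yields diagonal entries (1,1,1,1,1,1,1).

Boundary ∂_2: C_2 → C_1 maps a triangle to the signed sum of its edges. For instance
  ∂[3,4,8] = [4,8] − [3,8] + [3,4],
  ∂[3,4,6] = [4,6] − [3,6] + [3,4].
This gives a 24×16 integer matrix of rank 15; reducing to Smith normal form yields diagonal entries (1,1,1,1,1,1,1,1,1,1,1,1,1,1,1).

From H_k ≅ ker(∂_k) / im(∂_{k+1}) we obtain:

  H_0: rank C_0 − rank ∂_1 = 8 − 7 = 1, and the invariant factors of ∂_1 are all 1, so H_0 = Z.
  H_1: rank ker ∂_1 − rank ∂_2 = (24 − 7) − 15 = 2, and the invariant factors of ∂_2 are all 1, so H_1 = Z^2.
  H_2: rank ker ∂_2 − rank ∂_3 = (16 − 15) − 0 = 1, and there is no ∂_3, so H_2 = Z.

H_0 = Z,  H_1 = Z^2,  H_2 = Z.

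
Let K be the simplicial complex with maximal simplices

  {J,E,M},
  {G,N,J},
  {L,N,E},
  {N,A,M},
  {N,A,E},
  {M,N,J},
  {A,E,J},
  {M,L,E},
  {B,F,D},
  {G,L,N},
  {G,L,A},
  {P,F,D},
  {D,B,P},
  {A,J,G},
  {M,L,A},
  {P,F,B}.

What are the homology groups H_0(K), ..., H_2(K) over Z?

Fix the vertex order A < B < D < E < F < G < J < L < M < N < P and write every simplex with vertices in increasing order. Then dim K = 2 and the simplices of K are:

  0-simplices (11): A, B, D, E, F, G, J, L, M, N, P
  1-simplices (24): AE, AG, AJ, AL, AM, AN, BD, BF, BP, DF, DP, EJ, EL, EM, EN, FP, GJ, GL, GN, JM, JN, LM, LN, MN
  2-simplices (16): AEJ, AEN, AGJ, AGL, ALM, AMN, BDF, BDP, BFP, DFP, EJM, ELM, ELN, GJN, GLN, JMN

giving chain groups C_0 ≅ Z^11, C_1 ≅ Z^24, C_2 ≅ Z^16.

∂_1: C_1 → C_0 sends each edge [p,q] (with p < q) to q − p. For instance
  ∂EN = N − E.
This gives a 11×24 integer matrix of rank 9; reducing to Smith normal form yields diagonal entries (1,1,1,1,1,1,1,1,1).

The boundary map ∂_2: C_2 → C_1 sends each 2-simplex [p,q,r] to [q,r] − [p,r] + [p,q]. For instance
  ∂AGJ = GJ − AJ + AG,
  ∂BDF = DF − BF + BD.
The resulting 24×16 matrix has rank 15, and its Smith normal form has invariant factors (1,1,1,1,1,1,1,1,1,1,1,1,1,1,2).

Reading off H_k = ker ∂_k / im ∂_{k+1}:

  H_0: rank C_0 − rank ∂_1 = 11 − 9 = 2, and the invariant factors of ∂_1 are all 1, so H_0 ≅ Z^2.
  H_1: rank ker ∂_1 − rank ∂_2 = (24 − 9) − 15 = 0, and ∂_2 has invariant factor 2 > 1, so H_1 ≅ Z/2Z.
  H_2: rank ker ∂_2 − rank ∂_3 = (16 − 15) − 0 = 1, and there is no ∂_3, so H_2 ≅ Z.

As a check, the Euler characteristic is 11 − 24 + 16 = 3, which agrees with 2 − 0 + 1 = 3.
(K is a triangulation of the disjoint union of the real projective plane RP^2 and the 2-sphere S^2.)

H_0 = Z^2,  H_1 = Z/2Z,  H_2 = Z.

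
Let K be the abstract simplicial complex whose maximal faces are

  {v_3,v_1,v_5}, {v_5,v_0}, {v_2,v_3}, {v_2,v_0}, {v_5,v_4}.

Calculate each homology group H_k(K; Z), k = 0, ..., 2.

Order the vertices as v_0 < v_1 < v_2 < v_3 < v_4 < v_5. Listing each simplex with vertices in this order, K has dimension 2 with simplices:

  0-simplices (6): [v_0], [v_1], [v_2], [v_3], [v_4], [v_5]
  1-simplices (7): [v_0,v_2], [v_0,v_5], [v_1,v_3], [v_1,v_5], [v_2,v_3], [v_3,v_5], [v_4,v_5]
  2-simplices (1): [v_1,v_3,v_5]

giving chain groups C_0 ≅ Z^6, C_1 ≅ Z^7, C_2 ≅ Z^1.

The boundary map ∂_1: C_1 → C_0 maps an edge to its endpoints' difference, ∂[p,q] = q − p. For instance
  ∂[v_3,v_5] = [v_5] − [v_3].
This gives a 6×7 integer matrix of rank 5; reducing to Smith normal form yields diagonal entries (1,1,1,1,1).

The boundary map ∂_2: C_2 → C_1 maps a triangle to the signed sum of its edges. For instance
  ∂[v_1,v_3,v_5] = [v_3,v_5] − [v_1,v_5] + [v_1,v_3].
As a 7×1 matrix over Z this has rank 1, with invariant factors (1).

Reading off H_k = ker ∂_k / im ∂_{k+1}:

  H_0: rank C_0 − rank ∂_1 = 6 − 5 = 1, and the invariant factors of ∂_1 are all 1, so H_0 ≅ Z.
  H_1: rank ker ∂_1 − rank ∂_2 = (7 − 5) − 1 = 1, and the invariant factors of ∂_2 are all 1, so H_1 ≅ Z.
  H_2: rank ker ∂_2 − rank ∂_3 = (1 − 1) − 0 = 0, and there is no ∂_3, so H_2 ≅ 0.

As a check, the Euler characteristic is 6 − 7 + 1 = 0, which agrees with 1 − 1 + 0 = 0.

H_0 ≅ Z,  H_1 ≅ Z,  H_2 = 0.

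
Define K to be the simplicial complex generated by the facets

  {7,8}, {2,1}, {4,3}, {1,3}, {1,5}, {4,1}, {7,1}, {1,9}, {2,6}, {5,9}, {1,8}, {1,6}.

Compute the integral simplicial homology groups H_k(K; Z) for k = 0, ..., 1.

K has 9 vertices, 12 edges.
rank ∂_0 = 0, rank ∂_1 = 8 ⇒ b_0 = 9 − 0 − 8 = 1; all invariant factors of ∂_1 are 1 so no torsion. So H_0 = Z.
rank ∂_1 = 8, rank ∂_2 = 0 ⇒ b_1 = 12 − 8 − 0 = 4. So H_1 = Z^4.

H_0 ≅ Z,  H_1 ≅ Z^4.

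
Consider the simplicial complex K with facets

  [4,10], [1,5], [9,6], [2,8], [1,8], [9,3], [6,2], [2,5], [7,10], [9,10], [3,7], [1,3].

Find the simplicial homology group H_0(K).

We work with the vertex ordering 1 < 2 < 3 < 4 < 5 < 6 < 7 < 8 < 9 < 10. The simplices of K, each written with vertices in increasing order, are:

  0-simplices (10): [1], [2], [3], [4], [5], [6], [7], [8], [9], [10]
  1-simplices (12): [1,3], [1,5], [1,8], [2,5], [2,6], [2,8], [3,7], [3,9], [4,10], [6,9], [7,10], [9,10]

so the chain groups are C_0 ≅ Z^10, C_1 ≅ Z^12.

∂_1: C_1 → C_0 is given by ∂[p,q] = [q] − [p].
The resulting 10×12 matrix has rank 9, and its Smith normal form has invariant factors (1,1,1,1,1,1,1,1,1).

From H_k ≅ ker(∂_k) / im(∂_{k+1}) we obtain:

  H_0: rank C_0 − rank ∂_1 = 10 − 9 = 1, and the invariant factors of ∂_1 are all 1, so H_0 = Z.

H_0 = Z.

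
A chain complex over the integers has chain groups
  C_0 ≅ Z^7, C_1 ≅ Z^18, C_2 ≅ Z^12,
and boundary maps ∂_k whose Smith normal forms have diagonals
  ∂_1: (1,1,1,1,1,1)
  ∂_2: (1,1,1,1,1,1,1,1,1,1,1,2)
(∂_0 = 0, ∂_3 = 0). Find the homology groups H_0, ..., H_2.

H_0: b_0 = 7 − 0 − 6 = 1; torsion from ∂_1 factors > 1: none. So H_0 = Z.
H_1: b_1 = 18 − 6 − 12 = 0; torsion from ∂_2 factors > 1: [2]. So H_1 = Z/2Z.
H_2: b_2 = 12 − 12 − 0 = 0; torsion from ∂_3 factors > 1: none. So H_2 = 0.

H_0 = Z,  H_1 = Z/2Z,  H_2 = 0.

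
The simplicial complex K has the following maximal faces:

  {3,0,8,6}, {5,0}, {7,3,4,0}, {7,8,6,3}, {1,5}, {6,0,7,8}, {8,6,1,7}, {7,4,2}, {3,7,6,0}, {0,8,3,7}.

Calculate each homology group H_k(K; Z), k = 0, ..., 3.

Take the total order 0 < 1 < 2 < 3 < 4 < 5 < 6 < 7 < 8 on the vertex set. Then K (dimension 3) consists of the simplices:

  0-simplices (9): [0], [1], [2], [3], [4], [5], [6], [7], [8]
  1-simplices (20): [0,3], [0,4], [0,5], [0,6], [0,7], [0,8], [1,5], [1,6], [1,7], [1,8], [2,4], [2,7], [3,4], [3,6], [3,7], [3,8], [4,7], [6,7], [6,8], [7,8]
  2-simplices (17): [0,3,4], [0,3,6], [0,3,7], [0,3,8], [0,4,7], [0,6,7], [0,6,8], [0,7,8], [1,6,7], [1,6,8], [1,7,8], [2,4,7], [3,4,7], [3,6,7], [3,6,8], [3,7,8], [6,7,8]
  3-simplices (7): [0,3,4,7], [0,3,6,7], [0,3,6,8], [0,3,7,8], [0,6,7,8], [1,6,7,8], [3,6,7,8]

Hence C_0 ≅ Z^9, C_1 ≅ Z^20, C_2 ≅ Z^17, C_3 ≅ Z^7.

Boundary ∂_1: C_1 → C_0 maps an edge to its endpoints' difference, ∂[p,q] = q − p.
This gives a 9×20 integer matrix of rank 8; reducing to Smith normal form yields diagonal entries (1,1,1,1,1,1,1,1).

The boundary map ∂_2: C_2 → C_1 maps a triangle to the signed sum of its edges. For instance
  ∂[0,6,8] = [6,8] − [0,8] + [0,6],
  ∂[0,4,7] = [4,7] − [0,7] + [0,4].
The 20×17 boundary matrix has rank 11 and Smith normal form diag(1,1,1,1,1,1,1,1,1,1,1).

Boundary ∂_3: C_3 → C_2 sends each 3-simplex σ to the alternating sum Σ_i (−1)^i (σ with its i-th vertex removed). For instance
  ∂[0,3,7,8] = [3,7,8] − [0,7,8] + [0,3,8] − [0,3,7],
  ∂[0,6,7,8] = [6,7,8] − [0,7,8] + [0,6,8] − [0,6,7].
The resulting 17×7 matrix has rank 6, and its Smith normal form has invariant factors (1,1,1,1,1,1).

From H_k ≅ ker(∂_k) / im(∂_{k+1}) we obtain:

  H_0: rank C_0 − rank ∂_1 = 9 − 8 = 1, and the invariant factors of ∂_1 are all 1, so H_0 = Z.
  H_1: rank ker ∂_1 − rank ∂_2 = (20 − 8) − 11 = 1, and the invariant factors of ∂_2 are all 1, so H_1 = Z.
  H_2: rank ker ∂_2 − rank ∂_3 = (17 − 11) − 6 = 0, and the invariant factors of ∂_3 are all 1, so H_2 = 0.
  H_3: rank ker ∂_3 − rank ∂_4 = (7 − 6) − 0 = 1, and there is no ∂_4, so H_3 = Z.

As a check, the Euler characteristic is 9 − 20 + 17 − 7 = -1, which agrees with 1 − 1 + 0 − 1 = -1.

H_0 ≅ Z,  H_1 ≅ Z,  H_2 = 0,  H_3 ≅ Z.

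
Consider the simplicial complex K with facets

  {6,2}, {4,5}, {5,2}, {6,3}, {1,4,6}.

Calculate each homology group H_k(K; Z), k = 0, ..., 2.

H_0 ≅ Z,  H_1 ≅ Z,  H_2 = 0.

Take the total order 1 < 2 < 3 < 4 < 5 < 6 on the vertex set. Then K (dimension 2) consists of the simplices:

  0-simplices (6): [1], [2], [3], [4], [5], [6]
  1-simplices (7): [1,4], [1,6], [2,5], [2,6], [3,6], [4,5], [4,6]
  2-simplices (1): [1,4,6]

Hence C_0 ≅ Z^6, C_1 ≅ Z^7, C_2 ≅ Z^1.

The boundary map ∂_1: C_1 → C_0 maps an edge to its endpoints' difference, ∂[p,q] = q − p.
This gives a 6×7 integer matrix of rank 5; reducing to Smith normal form yields diagonal entries (1,1,1,1,1).

The boundary map ∂_2: C_2 → C_1 maps a triangle to the signed sum of its edges. For instance
  ∂[1,4,6] = [4,6] − [1,6] + [1,4].
The 7×1 boundary matrix has rank 1 and Smith normal form diag(1).

Now H_k = ker ∂_k / im ∂_{k+1}, so:

  H_0: rank C_0 − rank ∂_1 = 6 − 5 = 1, and the invariant factors of ∂_1 are all 1, so H_0 ≅ Z.
  H_1: rank ker ∂_1 − rank ∂_2 = (7 − 5) − 1 = 1, and the invariant factors of ∂_2 are all 1, so H_1 ≅ Z.
  H_2: rank ker ∂_2 − rank ∂_3 = (1 − 1) − 0 = 0, and there is no ∂_3, so H_2 ≅ 0.

As a check, the Euler characteristic is 6 − 7 + 1 = 0, which agrees with 1 − 1 + 0 = 0.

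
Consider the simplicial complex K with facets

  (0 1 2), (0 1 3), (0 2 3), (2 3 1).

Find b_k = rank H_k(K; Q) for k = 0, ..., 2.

Fix the vertex order 0 < 1 < 2 < 3 and write every simplex with vertices in increasing order. Then dim K = 2 and the simplices of K are:

  0-simplices (4): [0], [1], [2], [3]
  1-simplices (6): [0,1], [0,2], [0,3], [1,2], [1,3], [2,3]
  2-simplices (4): [0,1,2], [0,1,3], [0,2,3], [1,2,3]

so the chain groups are C_0 ≅ Z^4, C_1 ≅ Z^6, C_2 ≅ Z^4.

∂_1: C_1 → C_0 sends each edge [p,q] (with p < q) to q − p. For instance
  ∂[0,3] = [3] − [0].
This gives a 4×6 integer matrix of rank 3; reducing to Smith normal form yields diagonal entries (1,1,1).

∂_2: C_2 → C_1 acts by ∂[p,q,r] = [q,r] − [p,r] + [p,q]. For instance
  ∂[0,1,2] = [1,2] − [0,2] + [0,1],
  ∂[0,1,3] = [1,3] − [0,3] + [0,1].
The resulting 6×4 matrix has rank 3, and its Smith normal form has invariant factors (1,1,1).

Computing H_k = (kernel of ∂_k) / (image of ∂_{k+1}):

  H_0: rank C_0 − rank ∂_1 = 4 − 3 = 1, and the invariant factors of ∂_1 are all 1, so H_0 = Z.
  H_1: rank ker ∂_1 − rank ∂_2 = (6 − 3) − 3 = 0, and the invariant factors of ∂_2 are all 1, so H_1 = 0.
  H_2: rank ker ∂_2 − rank ∂_3 = (4 − 3) − 0 = 1, and there is no ∂_3, so H_2 = Z.

As a check, the Euler characteristic is 4 − 6 + 4 = 2, which agrees with 1 − 0 + 1 = 2.
(K is a triangulation of the 2-sphere S^2.)

Hence the Betti numbers are b_0 = 1, b_1 = 0, b_2 = 1.

b_0 = 1, b_1 = 0, b_2 = 1.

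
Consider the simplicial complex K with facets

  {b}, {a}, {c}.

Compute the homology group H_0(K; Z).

Order the vertices as a < b < c. Listing each simplex with vertices in this order, K has dimension 0 with simplices:

  0-simplices (3): a, b, c

so the chain groups are C_0 ≅ Z^3.

From H_k ≅ ker(∂_k) / im(∂_{k+1}) we obtain:

  H_0: rank C_0 − rank ∂_1 = 3 − 0 = 3, and there is no ∂_1, so H_0 ≅ Z^3.

H_0 ≅ Z^3.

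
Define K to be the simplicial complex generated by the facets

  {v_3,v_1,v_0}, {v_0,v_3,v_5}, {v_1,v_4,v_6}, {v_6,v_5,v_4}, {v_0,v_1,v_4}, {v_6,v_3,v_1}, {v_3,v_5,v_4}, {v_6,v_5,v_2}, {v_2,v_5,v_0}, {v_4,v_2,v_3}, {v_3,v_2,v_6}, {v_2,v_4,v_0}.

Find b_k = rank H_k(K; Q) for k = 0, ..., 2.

b_0 = 1, b_1 = 0, b_2 = 0.

Fix the vertex order v_0 < v_1 < v_2 < v_3 < v_4 < v_5 < v_6 and write every simplex with vertices in increasing order. Then dim K = 2 and the simplices of K are:

  0-simplices (7): [v_0], [v_1], [v_2], [v_3], [v_4], [v_5], [v_6]
  1-simplices (18): (18 of them)
  2-simplices (12): (12 of them)

Hence C_0 ≅ Z^7, C_1 ≅ Z^18, C_2 ≅ Z^12.

Boundary ∂_1: C_1 → C_0 is given by ∂[p,q] = [q] − [p]. For instance
  ∂[v_2,v_6] = [v_6] − [v_2].
This gives a 7×18 integer matrix of rank 6; reducing to Smith normal form yields diagonal entries (1,1,1,1,1,1).

Boundary ∂_2: C_2 → C_1 sends each 2-simplex [p,q,r] to [q,r] − [p,r] + [p,q]. For instance
  ∂[v_0,v_2,v_5] = [v_2,v_5] − [v_0,v_5] + [v_0,v_2],
  ∂[v_4,v_5,v_6] = [v_5,v_6] − [v_4,v_6] + [v_4,v_5].
The 18×12 boundary matrix has rank 12 and Smith normal form diag(1,1,1,1,1,1,1,1,1,1,1,2).

Now H_k = ker ∂_k / im ∂_{k+1}, so:

  H_0: rank C_0 − rank ∂_1 = 7 − 6 = 1, and the invariant factors of ∂_1 are all 1, so H_0 = Z.
  H_1: rank ker ∂_1 − rank ∂_2 = (18 − 6) − 12 = 0, and ∂_2 has invariant factor 2 > 1, so H_1 = Z/2.
  H_2: rank ker ∂_2 − rank ∂_3 = (12 − 12) − 0 = 0, and there is no ∂_3, so H_2 = 0.

As a check, the Euler characteristic is 7 − 18 + 12 = 1, which agrees with 1 − 0 + 0 = 1.

Hence the Betti numbers are b_0 = 1, b_1 = 0, b_2 = 0.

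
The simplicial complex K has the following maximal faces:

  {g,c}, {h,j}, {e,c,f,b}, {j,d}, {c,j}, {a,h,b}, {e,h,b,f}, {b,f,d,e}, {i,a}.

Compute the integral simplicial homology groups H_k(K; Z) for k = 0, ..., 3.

We work with the vertex ordering a < b < c < d < e < f < g < h < i < j. The simplices of K, each written with vertices in increasing order, are:

  0-simplices (10): a, b, c, d, e, f, g, h, i, j
  1-simplices (19): ab, ah, ai, bc, bd, be, bf, bh, ce, cf, cg, cj, de, df, dj, ef, eh, fh, hj
  2-simplices (11): abh, bce, bcf, bde, bdf, bef, beh, bfh, cef, def, efh
  3-simplices (3): bcef, bdef, befh

so the chain groups are C_0 ≅ Z^10, C_1 ≅ Z^19, C_2 ≅ Z^11, C_3 ≅ Z^3.

∂_1: C_1 → C_0 maps an edge to its endpoints' difference, ∂[p,q] = q − p.
The resulting 10×19 matrix has rank 9, and its Smith normal form has invariant factors (1,1,1,1,1,1,1,1,1).

Boundary ∂_2: C_2 → C_1 maps a triangle to the signed sum of its edges. For instance
  ∂efh = fh − eh + ef,
  ∂bfh = fh − bh + bf.
This gives a 19×11 integer matrix of rank 8; reducing to Smith normal form yields diagonal entries (1,1,1,1,1,1,1,1).

∂_3: C_3 → C_2 sends each 3-simplex σ to the alternating sum Σ_i (−1)^i (σ with its i-th vertex removed). For instance
  ∂bdef = def − bef + bdf − bde,
  ∂bcef = cef − bef + bcf − bce.
The 11×3 boundary matrix has rank 3 and Smith normal form diag(1,1,1).

Now H_k = ker ∂_k / im ∂_{k+1}, so:

  H_0: rank C_0 − rank ∂_1 = 10 − 9 = 1, and the invariant factors of ∂_1 are all 1, so H_0 = Z.
  H_1: rank ker ∂_1 − rank ∂_2 = (19 − 9) − 8 = 2, and the invariant factors of ∂_2 are all 1, so H_1 = Z^2.
  H_2: rank ker ∂_2 − rank ∂_3 = (11 − 8) − 3 = 0, and the invariant factors of ∂_3 are all 1, so H_2 = 0.
  H_3: rank ker ∂_3 − rank ∂_4 = (3 − 3) − 0 = 0, and there is no ∂_4, so H_3 = 0.

H_0 = Z,  H_1 = Z^2,  H_2 = 0,  H_3 = 0.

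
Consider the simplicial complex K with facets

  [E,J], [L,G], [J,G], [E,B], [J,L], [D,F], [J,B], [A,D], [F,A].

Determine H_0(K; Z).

H_0 = Z^2.

Order the vertices as A < B < D < E < F < G < J < L. Listing each simplex with vertices in this order, K has dimension 1 with simplices:

  0-simplices (8): A, B, D, E, F, G, J, L
  1-simplices (9): AD, AF, BE, BJ, DF, EJ, GJ, GL, JL

Hence C_0 ≅ Z^8, C_1 ≅ Z^9.

Boundary ∂_1: C_1 → C_0 is given by ∂[p,q] = [q] − [p].
The resulting 8×9 matrix has rank 6, and its Smith normal form has invariant factors (1,1,1,1,1,1).

From H_k ≅ ker(∂_k) / im(∂_{k+1}) we obtain:

  H_0: rank C_0 − rank ∂_1 = 8 − 6 = 2, and the invariant factors of ∂_1 are all 1, so H_0 ≅ Z^2.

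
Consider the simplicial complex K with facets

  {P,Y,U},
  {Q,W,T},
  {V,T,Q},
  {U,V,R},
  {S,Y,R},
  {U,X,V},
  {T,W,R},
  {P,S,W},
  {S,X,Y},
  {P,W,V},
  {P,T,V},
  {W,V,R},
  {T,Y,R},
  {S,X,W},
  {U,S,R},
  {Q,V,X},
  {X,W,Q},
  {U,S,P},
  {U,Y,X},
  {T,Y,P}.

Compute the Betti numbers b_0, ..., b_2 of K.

b_0 = 1, b_1 = 1, b_2 = 0.

Order the vertices as P < Q < R < S < T < U < V < W < X < Y. Listing each simplex with vertices in this order, K has dimension 2 with simplices:

  0-simplices (10): P, Q, R, S, T, U, V, W, X, Y
  1-simplices (30): PS, PT, PU, PV, PW, PY, QT, QV, QW, QX, RS, RT, RU, RV, RW, RY, SU, SW, SX, SY, TV, TW, TY, UV, UX, UY, VW, VX, WX, XY
  2-simplices (20): PSU, PSW, PTV, PTY, PUY, PVW, QTV, QTW, QVX, QWX, RSU, RSY, RTW, RTY, RUV, RVW, SWX, SXY, UVX, UXY

so the chain groups are C_0 ≅ Z^10, C_1 ≅ Z^30, C_2 ≅ Z^20.

Boundary ∂_1: C_1 → C_0 maps an edge to its endpoints' difference, ∂[p,q] = q − p. For instance
  ∂PU = U − P.
The 10×30 boundary matrix has rank 9 and Smith normal form diag(1,1,1,1,1,1,1,1,1).

∂_2: C_2 → C_1 acts by ∂[p,q,r] = [q,r] − [p,r] + [p,q]. For instance
  ∂PTY = TY − PY + PT,
  ∂RSY = SY − RY + RS.
As a 30×20 matrix over Z this has rank 20, with invariant factors (1,1,1,1,1,1,1,1,1,1,1,1,1,1,1,1,1,1,1,2).

From H_k ≅ ker(∂_k) / im(∂_{k+1}) we obtain:

  H_0: rank C_0 − rank ∂_1 = 10 − 9 = 1, and the invariant factors of ∂_1 are all 1, so H_0 = Z.
  H_1: rank ker ∂_1 − rank ∂_2 = (30 − 9) − 20 = 1, and ∂_2 has invariant factor 2 > 1, so H_1 = Z ⊕ Z_2.
  H_2: rank ker ∂_2 − rank ∂_3 = (20 − 20) − 0 = 0, and there is no ∂_3, so H_2 = 0.

As a check, the Euler characteristic is 10 − 30 + 20 = 0, which agrees with 1 − 1 + 0 = 0.
(K is a triangulation of the Klein bottle.)

Hence the Betti numbers are b_0 = 1, b_1 = 1, b_2 = 0.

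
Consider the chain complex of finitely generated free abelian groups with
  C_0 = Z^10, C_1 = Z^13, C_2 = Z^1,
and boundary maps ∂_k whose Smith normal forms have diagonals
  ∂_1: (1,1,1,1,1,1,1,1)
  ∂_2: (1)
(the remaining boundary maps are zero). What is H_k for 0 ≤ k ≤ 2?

H_0 = Z^2,  H_1 = Z^4,  H_2 = 0.

H_0: b_0 = 10 − 0 − 8 = 2; torsion from ∂_1 factors > 1: none. So H_0 = Z^2.
H_1: b_1 = 13 − 8 − 1 = 4; torsion from ∂_2 factors > 1: none. So H_1 = Z^4.
H_2: b_2 = 1 − 1 − 0 = 0; torsion from ∂_3 factors > 1: none. So H_2 = 0.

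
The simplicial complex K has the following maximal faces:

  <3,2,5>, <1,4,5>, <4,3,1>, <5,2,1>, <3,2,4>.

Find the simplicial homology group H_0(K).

We work with the vertex ordering 1 < 2 < 3 < 4 < 5. The simplices of K, each written with vertices in increasing order, are:

  0-simplices (5): [1], [2], [3], [4], [5]
  1-simplices (10): [1,2], [1,3], [1,4], [1,5], [2,3], [2,4], [2,5], [3,4], [3,5], [4,5]
  2-simplices (5): [1,2,5], [1,3,4], [1,4,5], [2,3,4], [2,3,5]

giving chain groups C_0 ≅ Z^5, C_1 ≅ Z^10, C_2 ≅ Z^5.

The boundary map ∂_1: C_1 → C_0 is given by ∂[p,q] = [q] − [p].
The 5×10 boundary matrix has rank 4 and Smith normal form diag(1,1,1,1).

∂_2: C_2 → C_1 maps a triangle to the signed sum of its edges. For instance
  ∂[2,3,5] = [3,5] − [2,5] + [2,3],
  ∂[1,3,4] = [3,4] − [1,4] + [1,3].
The 10×5 boundary matrix has rank 5 and Smith normal form diag(1,1,1,1,1).

From H_k ≅ ker(∂_k) / im(∂_{k+1}) we obtain:

  H_0: rank C_0 − rank ∂_1 = 5 − 4 = 1, and the invariant factors of ∂_1 are all 1, so H_0 ≅ Z.

H_0 = Z.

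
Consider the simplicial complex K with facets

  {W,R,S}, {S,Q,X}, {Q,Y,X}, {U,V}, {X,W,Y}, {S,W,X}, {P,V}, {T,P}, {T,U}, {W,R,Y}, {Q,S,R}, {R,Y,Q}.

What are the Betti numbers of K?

We work with the vertex ordering P < Q < R < S < T < U < V < W < X < Y. The simplices of K, each written with vertices in increasing order, are:

  0-simplices (10): P, Q, R, S, T, U, V, W, X, Y
  1-simplices (16): PT, PV, QR, QS, QX, QY, RS, RW, RY, SW, SX, TU, UV, WX, WY, XY
  2-simplices (8): QRS, QRY, QSX, QXY, RSW, RWY, SWX, WXY

so the chain groups are C_0 ≅ Z^10, C_1 ≅ Z^16, C_2 ≅ Z^8.

Boundary ∂_1: C_1 → C_0 is given by ∂[p,q] = [q] − [p]. For instance
  ∂RS = S − R.
The resulting 10×16 matrix has rank 8, and its Smith normal form has invariant factors (1,1,1,1,1,1,1,1).

Boundary ∂_2: C_2 → C_1 sends each 2-simplex [p,q,r] to [q,r] − [p,r] + [p,q]. For instance
  ∂RWY = WY − RY + RW,
  ∂QRY = RY − QY + QR.
The resulting 16×8 matrix has rank 7, and its Smith normal form has invariant factors (1,1,1,1,1,1,1).

Now H_k = ker ∂_k / im ∂_{k+1}, so:

  H_0: rank C_0 − rank ∂_1 = 10 − 8 = 2, and the invariant factors of ∂_1 are all 1, so H_0 = Z^2.
  H_1: rank ker ∂_1 − rank ∂_2 = (16 − 8) − 7 = 1, and the invariant factors of ∂_2 are all 1, so H_1 = Z.
  H_2: rank ker ∂_2 − rank ∂_3 = (8 − 7) − 0 = 1, and there is no ∂_3, so H_2 = Z.

Hence the Betti numbers are b_0 = 2, b_1 = 1, b_2 = 1.

b_0 = 2, b_1 = 1, b_2 = 1.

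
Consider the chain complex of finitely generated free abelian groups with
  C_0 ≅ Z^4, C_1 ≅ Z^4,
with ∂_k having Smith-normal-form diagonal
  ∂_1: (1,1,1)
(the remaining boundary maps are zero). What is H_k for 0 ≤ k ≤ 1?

H_0: b_0 = 4 − 0 − 3 = 1; torsion from ∂_1 factors > 1: none. So H_0 ≅ Z.
H_1: b_1 = 4 − 3 − 0 = 1; torsion from ∂_2 factors > 1: none. So H_1 ≅ Z.

H_0 ≅ Z,  H_1 ≅ Z.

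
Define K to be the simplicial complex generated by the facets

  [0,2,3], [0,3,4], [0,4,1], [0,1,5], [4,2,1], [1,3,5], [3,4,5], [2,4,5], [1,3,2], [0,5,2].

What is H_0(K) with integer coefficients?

H_0 = Z.

We work with the vertex ordering 0 < 1 < 2 < 3 < 4 < 5. The simplices of K, each written with vertices in increasing order, are:

  0-simplices (6): [0], [1], [2], [3], [4], [5]
  1-simplices (15): [0,1], [0,2], [0,3], [0,4], [0,5], [1,2], [1,3], [1,4], [1,5], [2,3], [2,4], [2,5], [3,4], [3,5], [4,5]
  2-simplices (10): [0,1,4], [0,1,5], [0,2,3], [0,2,5], [0,3,4], [1,2,3], [1,2,4], [1,3,5], [2,4,5], [3,4,5]

Hence C_0 ≅ Z^6, C_1 ≅ Z^15, C_2 ≅ Z^10.

The boundary map ∂_1: C_1 → C_0 maps an edge to its endpoints' difference, ∂[p,q] = q − p. For instance
  ∂[1,5] = [5] − [1].
This gives a 6×15 integer matrix of rank 5; reducing to Smith normal form yields diagonal entries (1,1,1,1,1).

∂_2: C_2 → C_1 sends each 2-simplex [p,q,r] to [q,r] − [p,r] + [p,q]. For instance
  ∂[1,2,3] = [2,3] − [1,3] + [1,2],
  ∂[1,2,4] = [2,4] − [1,4] + [1,2].
The 15×10 boundary matrix has rank 10 and Smith normal form diag(1,1,1,1,1,1,1,1,1,2).

Reading off H_k = ker ∂_k / im ∂_{k+1}:

  H_0: rank C_0 − rank ∂_1 = 6 − 5 = 1, and the invariant factors of ∂_1 are all 1, so H_0 = Z.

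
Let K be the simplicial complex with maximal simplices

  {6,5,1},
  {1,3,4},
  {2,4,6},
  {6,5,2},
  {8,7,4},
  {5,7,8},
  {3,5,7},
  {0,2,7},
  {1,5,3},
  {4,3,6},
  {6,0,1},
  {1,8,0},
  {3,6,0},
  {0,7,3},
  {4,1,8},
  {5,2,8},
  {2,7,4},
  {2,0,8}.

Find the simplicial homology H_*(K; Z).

H_0 = Z,  H_1 = Z ⊕ Z/2Z,  H_2 = 0.

Fix the vertex order 0 < 1 < 2 < 3 < 4 < 5 < 6 < 7 < 8 and write every simplex with vertices in increasing order. Then dim K = 2 and the simplices of K are:

  0-simplices (9): [0], [1], [2], [3], [4], [5], [6], [7], [8]
  1-simplices (27): (27 of them)
  2-simplices (18): [0,1,6], [0,1,8], [0,2,7], [0,2,8], [0,3,6], [0,3,7], [1,3,4], [1,3,5], [1,4,8], [1,5,6], [2,4,6], [2,4,7], [2,5,6], [2,5,8], [3,4,6], [3,5,7], [4,7,8], [5,7,8]

so the chain groups are C_0 ≅ Z^9, C_1 ≅ Z^27, C_2 ≅ Z^18.

The boundary map ∂_1: C_1 → C_0 maps an edge to its endpoints' difference, ∂[p,q] = q − p. For instance
  ∂[2,8] = [8] − [2].
This gives a 9×27 integer matrix of rank 8; reducing to Smith normal form yields diagonal entries (1,1,1,1,1,1,1,1).

Boundary ∂_2: C_2 → C_1 acts by ∂[p,q,r] = [q,r] − [p,r] + [p,q]. For instance
  ∂[1,3,5] = [3,5] − [1,5] + [1,3],
  ∂[5,7,8] = [7,8] − [5,8] + [5,7].
The 27×18 boundary matrix has rank 18 and Smith normal form diag(1,1,1,1,1,1,1,1,1,1,1,1,1,1,1,1,1,2).

Computing H_k = (kernel of ∂_k) / (image of ∂_{k+1}):

  H_0: rank C_0 − rank ∂_1 = 9 − 8 = 1, and the invariant factors of ∂_1 are all 1, so H_0 = Z.
  H_1: rank ker ∂_1 − rank ∂_2 = (27 − 8) − 18 = 1, and ∂_2 has invariant factor 2 > 1, so H_1 = Z ⊕ Z/2Z.
  H_2: rank ker ∂_2 − rank ∂_3 = (18 − 18) − 0 = 0, and there is no ∂_3, so H_2 = 0.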